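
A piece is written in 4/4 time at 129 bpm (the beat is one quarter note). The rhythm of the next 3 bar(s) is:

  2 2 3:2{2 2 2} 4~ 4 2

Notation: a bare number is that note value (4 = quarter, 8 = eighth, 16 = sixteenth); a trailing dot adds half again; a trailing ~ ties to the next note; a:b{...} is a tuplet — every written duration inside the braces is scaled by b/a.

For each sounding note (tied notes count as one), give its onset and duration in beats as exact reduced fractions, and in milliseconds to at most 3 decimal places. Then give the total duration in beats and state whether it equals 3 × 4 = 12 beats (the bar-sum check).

1) 0.0ms=0b +930.233ms=2b
2) 930.233ms=2b +930.233ms=2b
3) 1860.465ms=4b +620.155ms=4/3b
4) 2480.62ms=16/3b +620.155ms=4/3b
5) 3100.775ms=20/3b +620.155ms=4/3b
6) 3720.93ms=8b +930.233ms=2b
7) 4651.163ms=10b +930.233ms=2b
Σ=12b of 12 (129bpm 4/4) — PASS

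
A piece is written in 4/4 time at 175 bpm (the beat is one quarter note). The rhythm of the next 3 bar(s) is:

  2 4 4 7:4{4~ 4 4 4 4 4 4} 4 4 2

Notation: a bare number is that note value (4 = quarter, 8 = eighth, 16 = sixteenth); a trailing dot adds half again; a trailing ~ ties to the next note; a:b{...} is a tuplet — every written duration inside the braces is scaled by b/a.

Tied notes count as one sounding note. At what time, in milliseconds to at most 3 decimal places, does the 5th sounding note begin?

note 5 onset = 36/7b = 1763.265ms

1. 0.0ms @ 0 + 685.714ms (2)
2. 685.714ms @ 2 + 342.857ms (1)
3. 1028.571ms @ 3 + 342.857ms (1)
4. 1371.429ms @ 4 + 391.837ms (8/7)
5. 1763.265ms @ 36/7 + 195.918ms (4/7)
6. 1959.184ms @ 40/7 + 195.918ms (4/7)
7. 2155.102ms @ 44/7 + 195.918ms (4/7)
8. 2351.02ms @ 48/7 + 195.918ms (4/7)
9. 2546.939ms @ 52/7 + 195.918ms (4/7)
10. 2742.857ms @ 8 + 342.857ms (1)
11. 3085.714ms @ 9 + 342.857ms (1)
12. 3428.571ms @ 10 + 685.714ms (2)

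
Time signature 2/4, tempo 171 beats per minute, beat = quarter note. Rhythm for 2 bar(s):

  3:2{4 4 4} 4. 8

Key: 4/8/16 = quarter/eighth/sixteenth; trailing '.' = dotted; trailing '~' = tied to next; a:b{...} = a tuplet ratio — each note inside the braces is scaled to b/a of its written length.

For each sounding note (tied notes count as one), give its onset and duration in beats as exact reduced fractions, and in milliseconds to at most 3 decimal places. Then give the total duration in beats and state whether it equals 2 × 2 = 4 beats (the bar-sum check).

1) 0.0ms=0b +233.918ms=2/3b
2) 233.918ms=2/3b +233.918ms=2/3b
3) 467.836ms=4/3b +233.918ms=2/3b
4) 701.754ms=2b +526.316ms=3/2b
5) 1228.07ms=7/2b +175.439ms=1/2b
Σ=4b of 4 (171bpm 2/4) — PASS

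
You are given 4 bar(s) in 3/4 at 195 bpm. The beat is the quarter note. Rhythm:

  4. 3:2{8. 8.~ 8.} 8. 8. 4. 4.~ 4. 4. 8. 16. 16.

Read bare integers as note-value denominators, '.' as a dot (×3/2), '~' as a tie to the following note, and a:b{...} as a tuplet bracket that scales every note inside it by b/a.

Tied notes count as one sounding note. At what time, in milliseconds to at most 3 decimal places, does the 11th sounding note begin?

1. 0.0ms @ 0 + 461.538ms (3/2)
2. 461.538ms @ 3/2 + 153.846ms (1/2)
3. 615.385ms @ 2 + 307.692ms (1)
4. 923.077ms @ 3 + 230.769ms (3/4)
5. 1153.846ms @ 15/4 + 230.769ms (3/4)
6. 1384.615ms @ 9/2 + 461.538ms (3/2)
7. 1846.154ms @ 6 + 923.077ms (3)
8. 2769.231ms @ 9 + 461.538ms (3/2)
9. 3230.769ms @ 21/2 + 230.769ms (3/4)
10. 3461.538ms @ 45/4 + 115.385ms (3/8)
11. 3576.923ms @ 93/8 + 115.385ms (3/8)

note 11 onset = 93/8b = 3576.923ms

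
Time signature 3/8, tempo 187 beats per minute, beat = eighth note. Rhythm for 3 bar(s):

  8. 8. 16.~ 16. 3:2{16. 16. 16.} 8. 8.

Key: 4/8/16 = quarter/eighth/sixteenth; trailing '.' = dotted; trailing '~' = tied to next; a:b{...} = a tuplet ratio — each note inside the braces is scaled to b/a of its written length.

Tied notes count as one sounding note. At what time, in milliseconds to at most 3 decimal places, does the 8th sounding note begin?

1. 0.0ms @ 0 + 481.283ms (3/2)
2. 481.283ms @ 3/2 + 481.283ms (3/2)
3. 962.567ms @ 3 + 481.283ms (3/2)
4. 1443.85ms @ 9/2 + 160.428ms (1/2)
5. 1604.278ms @ 5 + 160.428ms (1/2)
6. 1764.706ms @ 11/2 + 160.428ms (1/2)
7. 1925.134ms @ 6 + 481.283ms (3/2)
8. 2406.417ms @ 15/2 + 481.283ms (3/2)

note 8 onset = 15/2b = 2406.417ms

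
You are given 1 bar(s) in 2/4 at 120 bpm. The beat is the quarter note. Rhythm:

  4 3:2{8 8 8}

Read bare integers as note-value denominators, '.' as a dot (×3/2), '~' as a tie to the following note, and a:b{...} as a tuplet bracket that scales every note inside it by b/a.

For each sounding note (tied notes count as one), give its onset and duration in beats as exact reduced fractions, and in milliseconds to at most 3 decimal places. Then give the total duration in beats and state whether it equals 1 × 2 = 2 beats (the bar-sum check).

1) 0.0ms=0b +500.0ms=1b
2) 500.0ms=1b +166.667ms=1/3b
3) 666.667ms=4/3b +166.667ms=1/3b
4) 833.333ms=5/3b +166.667ms=1/3b
Σ=2b of 2 (120bpm 2/4) — PASS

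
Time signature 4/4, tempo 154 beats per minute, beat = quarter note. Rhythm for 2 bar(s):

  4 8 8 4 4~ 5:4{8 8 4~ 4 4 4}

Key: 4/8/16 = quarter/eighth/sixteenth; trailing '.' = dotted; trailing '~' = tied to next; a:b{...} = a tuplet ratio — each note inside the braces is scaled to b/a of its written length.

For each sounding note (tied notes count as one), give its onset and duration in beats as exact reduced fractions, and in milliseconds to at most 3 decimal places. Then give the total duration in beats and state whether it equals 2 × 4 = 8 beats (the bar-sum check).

1) 0.0ms=0b +389.61ms=1b
2) 389.61ms=1b +194.805ms=1/2b
3) 584.416ms=3/2b +194.805ms=1/2b
4) 779.221ms=2b +389.61ms=1b
5) 1168.831ms=3b +545.455ms=7/5b
6) 1714.286ms=22/5b +155.844ms=2/5b
7) 1870.13ms=24/5b +623.377ms=8/5b
8) 2493.506ms=32/5b +311.688ms=4/5b
9) 2805.195ms=36/5b +311.688ms=4/5b
Σ=8b of 8 (154bpm 4/4) — PASS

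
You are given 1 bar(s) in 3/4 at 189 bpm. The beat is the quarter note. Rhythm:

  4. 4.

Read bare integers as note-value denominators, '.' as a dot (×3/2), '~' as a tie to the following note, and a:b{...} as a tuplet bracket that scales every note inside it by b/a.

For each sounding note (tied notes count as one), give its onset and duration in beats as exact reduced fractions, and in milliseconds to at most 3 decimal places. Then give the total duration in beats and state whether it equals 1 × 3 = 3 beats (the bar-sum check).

1) 0.0ms=0b +476.19ms=3/2b
2) 476.19ms=3/2b +476.19ms=3/2b
Σ=3b of 3 (189bpm 3/4) — PASS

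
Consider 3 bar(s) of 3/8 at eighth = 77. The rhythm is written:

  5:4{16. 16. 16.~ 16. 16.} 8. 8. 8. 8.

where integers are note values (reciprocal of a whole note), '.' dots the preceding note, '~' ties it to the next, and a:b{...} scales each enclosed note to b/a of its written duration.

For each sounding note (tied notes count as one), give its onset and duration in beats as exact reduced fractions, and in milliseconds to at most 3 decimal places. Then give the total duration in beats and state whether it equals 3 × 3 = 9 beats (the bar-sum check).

1) 0.0ms=0b +467.532ms=3/5b
2) 467.532ms=3/5b +467.532ms=3/5b
3) 935.065ms=6/5b +935.065ms=6/5b
4) 1870.13ms=12/5b +467.532ms=3/5b
5) 2337.662ms=3b +1168.831ms=3/2b
6) 3506.494ms=9/2b +1168.831ms=3/2b
7) 4675.325ms=6b +1168.831ms=3/2b
8) 5844.156ms=15/2b +1168.831ms=3/2b
Σ=9b of 9 (77bpm 3/8) — PASS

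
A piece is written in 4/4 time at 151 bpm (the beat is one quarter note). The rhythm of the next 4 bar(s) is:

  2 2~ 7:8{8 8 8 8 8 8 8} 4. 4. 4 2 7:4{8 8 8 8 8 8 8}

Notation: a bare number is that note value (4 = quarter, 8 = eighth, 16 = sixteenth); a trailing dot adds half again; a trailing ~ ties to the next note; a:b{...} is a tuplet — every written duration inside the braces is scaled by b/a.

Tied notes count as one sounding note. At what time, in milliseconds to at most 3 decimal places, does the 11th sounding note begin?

1. 0.0ms @ 0 + 794.702ms (2)
2. 794.702ms @ 2 + 1021.76ms (18/7)
3. 1816.462ms @ 32/7 + 227.058ms (4/7)
4. 2043.519ms @ 36/7 + 227.058ms (4/7)
5. 2270.577ms @ 40/7 + 227.058ms (4/7)
6. 2497.635ms @ 44/7 + 227.058ms (4/7)
7. 2724.693ms @ 48/7 + 227.058ms (4/7)
8. 2951.75ms @ 52/7 + 227.058ms (4/7)
9. 3178.808ms @ 8 + 596.026ms (3/2)
10. 3774.834ms @ 19/2 + 596.026ms (3/2)
11. 4370.861ms @ 11 + 397.351ms (1)
12. 4768.212ms @ 12 + 794.702ms (2)
13. 5562.914ms @ 14 + 113.529ms (2/7)
14. 5676.443ms @ 100/7 + 113.529ms (2/7)
15. 5789.972ms @ 102/7 + 113.529ms (2/7)
16. 5903.5ms @ 104/7 + 113.529ms (2/7)
17. 6017.029ms @ 106/7 + 113.529ms (2/7)
18. 6130.558ms @ 108/7 + 113.529ms (2/7)
19. 6244.087ms @ 110/7 + 113.529ms (2/7)

note 11 onset = 11b = 4370.861ms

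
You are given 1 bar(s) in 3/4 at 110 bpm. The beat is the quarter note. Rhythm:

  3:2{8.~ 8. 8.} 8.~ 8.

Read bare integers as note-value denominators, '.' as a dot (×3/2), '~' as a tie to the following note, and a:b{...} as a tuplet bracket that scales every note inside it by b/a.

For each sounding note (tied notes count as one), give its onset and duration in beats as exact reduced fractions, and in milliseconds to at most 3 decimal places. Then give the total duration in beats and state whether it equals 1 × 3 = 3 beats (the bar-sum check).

1) 0.0ms=0b +545.455ms=1b
2) 545.455ms=1b +272.727ms=1/2b
3) 818.182ms=3/2b +818.182ms=3/2b
Σ=3b of 3 (110bpm 3/4) — PASS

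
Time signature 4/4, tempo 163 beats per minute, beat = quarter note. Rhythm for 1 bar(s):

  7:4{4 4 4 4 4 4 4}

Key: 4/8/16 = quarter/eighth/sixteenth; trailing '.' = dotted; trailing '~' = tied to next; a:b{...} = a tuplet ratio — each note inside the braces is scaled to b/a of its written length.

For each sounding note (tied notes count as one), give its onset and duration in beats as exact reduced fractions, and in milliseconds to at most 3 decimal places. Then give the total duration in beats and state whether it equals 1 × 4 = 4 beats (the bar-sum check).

1) 0.0ms=0b +210.342ms=4/7b
2) 210.342ms=4/7b +210.342ms=4/7b
3) 420.684ms=8/7b +210.342ms=4/7b
4) 631.025ms=12/7b +210.342ms=4/7b
5) 841.367ms=16/7b +210.342ms=4/7b
6) 1051.709ms=20/7b +210.342ms=4/7b
7) 1262.051ms=24/7b +210.342ms=4/7b
Σ=4b of 4 (163bpm 4/4) — PASS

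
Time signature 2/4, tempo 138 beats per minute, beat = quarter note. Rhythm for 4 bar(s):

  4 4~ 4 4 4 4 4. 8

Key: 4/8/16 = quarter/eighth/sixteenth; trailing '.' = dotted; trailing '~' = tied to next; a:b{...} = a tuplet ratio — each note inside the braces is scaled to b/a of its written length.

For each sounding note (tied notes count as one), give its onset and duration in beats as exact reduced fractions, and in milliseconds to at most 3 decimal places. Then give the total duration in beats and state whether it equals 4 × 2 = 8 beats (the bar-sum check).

1) 0.0ms=0b +434.783ms=1b
2) 434.783ms=1b +869.565ms=2b
3) 1304.348ms=3b +434.783ms=1b
4) 1739.13ms=4b +434.783ms=1b
5) 2173.913ms=5b +434.783ms=1b
6) 2608.696ms=6b +652.174ms=3/2b
7) 3260.87ms=15/2b +217.391ms=1/2b
Σ=8b of 8 (138bpm 2/4) — PASS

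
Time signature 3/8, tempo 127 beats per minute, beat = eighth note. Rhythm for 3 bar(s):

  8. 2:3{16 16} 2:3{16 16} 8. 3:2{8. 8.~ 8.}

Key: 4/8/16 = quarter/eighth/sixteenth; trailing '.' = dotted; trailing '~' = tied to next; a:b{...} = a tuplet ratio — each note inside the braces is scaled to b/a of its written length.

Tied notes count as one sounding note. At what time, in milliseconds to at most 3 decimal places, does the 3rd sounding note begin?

note 3 onset = 9/4b = 1062.992ms

1. 0.0ms @ 0 + 708.661ms (3/2)
2. 708.661ms @ 3/2 + 354.331ms (3/4)
3. 1062.992ms @ 9/4 + 354.331ms (3/4)
4. 1417.323ms @ 3 + 354.331ms (3/4)
5. 1771.654ms @ 15/4 + 354.331ms (3/4)
6. 2125.984ms @ 9/2 + 708.661ms (3/2)
7. 2834.646ms @ 6 + 472.441ms (1)
8. 3307.087ms @ 7 + 944.882ms (2)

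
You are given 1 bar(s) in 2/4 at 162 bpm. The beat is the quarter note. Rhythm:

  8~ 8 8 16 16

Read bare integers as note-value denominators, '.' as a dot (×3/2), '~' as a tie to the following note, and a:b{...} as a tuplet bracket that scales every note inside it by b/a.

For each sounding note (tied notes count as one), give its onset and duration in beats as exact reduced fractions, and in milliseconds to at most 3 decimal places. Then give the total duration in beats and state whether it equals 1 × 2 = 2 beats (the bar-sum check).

1) 0.0ms=0b +370.37ms=1b
2) 370.37ms=1b +185.185ms=1/2b
3) 555.556ms=3/2b +92.593ms=1/4b
4) 648.148ms=7/4b +92.593ms=1/4b
Σ=2b of 2 (162bpm 2/4) — PASS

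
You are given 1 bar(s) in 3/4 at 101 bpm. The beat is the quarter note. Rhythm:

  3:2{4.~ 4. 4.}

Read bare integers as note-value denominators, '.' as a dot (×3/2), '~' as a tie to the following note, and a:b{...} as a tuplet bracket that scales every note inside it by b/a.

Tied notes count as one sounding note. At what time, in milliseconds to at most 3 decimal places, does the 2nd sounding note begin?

note 2 onset = 2b = 1188.119ms

1. 0.0ms @ 0 + 1188.119ms (2)
2. 1188.119ms @ 2 + 594.059ms (1)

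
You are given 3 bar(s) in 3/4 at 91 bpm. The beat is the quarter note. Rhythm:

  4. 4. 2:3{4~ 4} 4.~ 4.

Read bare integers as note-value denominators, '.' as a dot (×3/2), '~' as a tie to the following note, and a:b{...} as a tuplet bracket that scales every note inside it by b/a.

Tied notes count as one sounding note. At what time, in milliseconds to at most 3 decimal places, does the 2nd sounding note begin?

note 2 onset = 3/2b = 989.011ms

1. 0.0ms @ 0 + 989.011ms (3/2)
2. 989.011ms @ 3/2 + 989.011ms (3/2)
3. 1978.022ms @ 3 + 1978.022ms (3)
4. 3956.044ms @ 6 + 1978.022ms (3)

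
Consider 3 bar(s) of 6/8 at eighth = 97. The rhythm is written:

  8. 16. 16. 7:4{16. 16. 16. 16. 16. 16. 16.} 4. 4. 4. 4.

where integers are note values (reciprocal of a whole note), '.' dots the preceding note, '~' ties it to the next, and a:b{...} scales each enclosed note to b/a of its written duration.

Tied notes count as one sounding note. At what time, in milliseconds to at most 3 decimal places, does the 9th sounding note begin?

note 9 onset = 36/7b = 3181.149ms

1. 0.0ms @ 0 + 927.835ms (3/2)
2. 927.835ms @ 3/2 + 463.918ms (3/4)
3. 1391.753ms @ 9/4 + 463.918ms (3/4)
4. 1855.67ms @ 3 + 265.096ms (3/7)
5. 2120.766ms @ 24/7 + 265.096ms (3/7)
6. 2385.862ms @ 27/7 + 265.096ms (3/7)
7. 2650.957ms @ 30/7 + 265.096ms (3/7)
8. 2916.053ms @ 33/7 + 265.096ms (3/7)
9. 3181.149ms @ 36/7 + 265.096ms (3/7)
10. 3446.244ms @ 39/7 + 265.096ms (3/7)
11. 3711.34ms @ 6 + 1855.67ms (3)
12. 5567.01ms @ 9 + 1855.67ms (3)
13. 7422.68ms @ 12 + 1855.67ms (3)
14. 9278.351ms @ 15 + 1855.67ms (3)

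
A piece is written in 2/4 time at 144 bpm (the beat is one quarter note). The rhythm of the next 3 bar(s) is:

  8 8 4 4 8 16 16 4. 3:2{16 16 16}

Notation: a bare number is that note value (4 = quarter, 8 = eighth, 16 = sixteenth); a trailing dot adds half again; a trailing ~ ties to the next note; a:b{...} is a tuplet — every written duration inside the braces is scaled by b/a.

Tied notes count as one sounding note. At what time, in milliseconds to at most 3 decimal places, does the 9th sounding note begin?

note 9 onset = 11/2b = 2291.667ms

1. 0.0ms @ 0 + 208.333ms (1/2)
2. 208.333ms @ 1/2 + 208.333ms (1/2)
3. 416.667ms @ 1 + 416.667ms (1)
4. 833.333ms @ 2 + 416.667ms (1)
5. 1250.0ms @ 3 + 208.333ms (1/2)
6. 1458.333ms @ 7/2 + 104.167ms (1/4)
7. 1562.5ms @ 15/4 + 104.167ms (1/4)
8. 1666.667ms @ 4 + 625.0ms (3/2)
9. 2291.667ms @ 11/2 + 69.444ms (1/6)
10. 2361.111ms @ 17/3 + 69.444ms (1/6)
11. 2430.556ms @ 35/6 + 69.444ms (1/6)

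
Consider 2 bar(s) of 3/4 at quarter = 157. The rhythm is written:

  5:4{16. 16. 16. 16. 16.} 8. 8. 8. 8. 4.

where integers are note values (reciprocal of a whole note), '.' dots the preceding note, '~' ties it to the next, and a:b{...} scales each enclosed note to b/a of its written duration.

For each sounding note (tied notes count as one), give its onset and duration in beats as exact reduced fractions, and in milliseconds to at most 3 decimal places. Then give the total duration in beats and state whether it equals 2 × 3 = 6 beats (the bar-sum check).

1) 0.0ms=0b +114.65ms=3/10b
2) 114.65ms=3/10b +114.65ms=3/10b
3) 229.299ms=3/5b +114.65ms=3/10b
4) 343.949ms=9/10b +114.65ms=3/10b
5) 458.599ms=6/5b +114.65ms=3/10b
6) 573.248ms=3/2b +286.624ms=3/4b
7) 859.873ms=9/4b +286.624ms=3/4b
8) 1146.497ms=3b +286.624ms=3/4b
9) 1433.121ms=15/4b +286.624ms=3/4b
10) 1719.745ms=9/2b +573.248ms=3/2b
Σ=6b of 6 (157bpm 3/4) — PASS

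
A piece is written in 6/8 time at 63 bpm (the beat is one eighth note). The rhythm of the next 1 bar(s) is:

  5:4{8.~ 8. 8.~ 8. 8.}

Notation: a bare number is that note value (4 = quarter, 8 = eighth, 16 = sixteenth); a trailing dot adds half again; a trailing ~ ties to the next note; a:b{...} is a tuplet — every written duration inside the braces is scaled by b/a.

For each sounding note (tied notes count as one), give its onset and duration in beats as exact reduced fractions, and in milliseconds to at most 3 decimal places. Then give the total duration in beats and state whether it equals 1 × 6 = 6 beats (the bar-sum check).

1) 0.0ms=0b +2285.714ms=12/5b
2) 2285.714ms=12/5b +2285.714ms=12/5b
3) 4571.429ms=24/5b +1142.857ms=6/5b
Σ=6b of 6 (63bpm 6/8) — PASS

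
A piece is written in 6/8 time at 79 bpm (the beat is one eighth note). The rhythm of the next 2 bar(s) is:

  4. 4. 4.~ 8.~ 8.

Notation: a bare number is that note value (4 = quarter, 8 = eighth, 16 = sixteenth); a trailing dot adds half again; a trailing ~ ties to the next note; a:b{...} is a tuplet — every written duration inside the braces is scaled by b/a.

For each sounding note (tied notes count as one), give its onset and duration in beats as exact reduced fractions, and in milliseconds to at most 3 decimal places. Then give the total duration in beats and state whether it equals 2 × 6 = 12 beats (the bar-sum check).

1) 0.0ms=0b +2278.481ms=3b
2) 2278.481ms=3b +2278.481ms=3b
3) 4556.962ms=6b +4556.962ms=6b
Σ=12b of 12 (79bpm 6/8) — PASS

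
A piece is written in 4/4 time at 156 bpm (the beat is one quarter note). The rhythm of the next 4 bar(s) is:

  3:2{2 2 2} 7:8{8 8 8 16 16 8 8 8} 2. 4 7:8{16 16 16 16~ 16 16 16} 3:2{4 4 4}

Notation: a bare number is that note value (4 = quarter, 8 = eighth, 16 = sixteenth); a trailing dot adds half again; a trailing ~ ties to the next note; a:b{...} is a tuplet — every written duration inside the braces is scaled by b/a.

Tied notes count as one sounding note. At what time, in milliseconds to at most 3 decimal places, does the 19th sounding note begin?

note 19 onset = 96/7b = 5274.725ms

1. 0.0ms @ 0 + 512.821ms (4/3)
2. 512.821ms @ 4/3 + 512.821ms (4/3)
3. 1025.641ms @ 8/3 + 512.821ms (4/3)
4. 1538.462ms @ 4 + 219.78ms (4/7)
5. 1758.242ms @ 32/7 + 219.78ms (4/7)
6. 1978.022ms @ 36/7 + 219.78ms (4/7)
7. 2197.802ms @ 40/7 + 109.89ms (2/7)
8. 2307.692ms @ 6 + 109.89ms (2/7)
9. 2417.582ms @ 44/7 + 219.78ms (4/7)
10. 2637.363ms @ 48/7 + 219.78ms (4/7)
11. 2857.143ms @ 52/7 + 219.78ms (4/7)
12. 3076.923ms @ 8 + 1153.846ms (3)
13. 4230.769ms @ 11 + 384.615ms (1)
14. 4615.385ms @ 12 + 109.89ms (2/7)
15. 4725.275ms @ 86/7 + 109.89ms (2/7)
16. 4835.165ms @ 88/7 + 109.89ms (2/7)
17. 4945.055ms @ 90/7 + 219.78ms (4/7)
18. 5164.835ms @ 94/7 + 109.89ms (2/7)
19. 5274.725ms @ 96/7 + 109.89ms (2/7)
20. 5384.615ms @ 14 + 256.41ms (2/3)
21. 5641.026ms @ 44/3 + 256.41ms (2/3)
22. 5897.436ms @ 46/3 + 256.41ms (2/3)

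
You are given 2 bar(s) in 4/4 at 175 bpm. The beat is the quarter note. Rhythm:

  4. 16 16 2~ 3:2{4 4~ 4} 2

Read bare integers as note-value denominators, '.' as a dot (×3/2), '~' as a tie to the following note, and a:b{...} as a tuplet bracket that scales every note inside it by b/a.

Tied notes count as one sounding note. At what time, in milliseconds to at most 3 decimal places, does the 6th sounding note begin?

1. 0.0ms @ 0 + 514.286ms (3/2)
2. 514.286ms @ 3/2 + 85.714ms (1/4)
3. 600.0ms @ 7/4 + 85.714ms (1/4)
4. 685.714ms @ 2 + 914.286ms (8/3)
5. 1600.0ms @ 14/3 + 457.143ms (4/3)
6. 2057.143ms @ 6 + 685.714ms (2)

note 6 onset = 6b = 2057.143ms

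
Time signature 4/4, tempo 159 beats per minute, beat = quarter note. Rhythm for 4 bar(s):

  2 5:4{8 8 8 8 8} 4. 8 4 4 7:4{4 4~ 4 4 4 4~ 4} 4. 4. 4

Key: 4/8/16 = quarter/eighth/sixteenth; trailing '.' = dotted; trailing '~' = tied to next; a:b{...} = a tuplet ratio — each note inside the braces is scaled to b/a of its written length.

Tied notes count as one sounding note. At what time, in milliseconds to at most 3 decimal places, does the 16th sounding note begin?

note 16 onset = 12b = 4528.302ms

1. 0.0ms @ 0 + 754.717ms (2)
2. 754.717ms @ 2 + 150.943ms (2/5)
3. 905.66ms @ 12/5 + 150.943ms (2/5)
4. 1056.604ms @ 14/5 + 150.943ms (2/5)
5. 1207.547ms @ 16/5 + 150.943ms (2/5)
6. 1358.491ms @ 18/5 + 150.943ms (2/5)
7. 1509.434ms @ 4 + 566.038ms (3/2)
8. 2075.472ms @ 11/2 + 188.679ms (1/2)
9. 2264.151ms @ 6 + 377.358ms (1)
10. 2641.509ms @ 7 + 377.358ms (1)
11. 3018.868ms @ 8 + 215.633ms (4/7)
12. 3234.501ms @ 60/7 + 431.267ms (8/7)
13. 3665.768ms @ 68/7 + 215.633ms (4/7)
14. 3881.402ms @ 72/7 + 215.633ms (4/7)
15. 4097.035ms @ 76/7 + 431.267ms (8/7)
16. 4528.302ms @ 12 + 566.038ms (3/2)
17. 5094.34ms @ 27/2 + 566.038ms (3/2)
18. 5660.377ms @ 15 + 377.358ms (1)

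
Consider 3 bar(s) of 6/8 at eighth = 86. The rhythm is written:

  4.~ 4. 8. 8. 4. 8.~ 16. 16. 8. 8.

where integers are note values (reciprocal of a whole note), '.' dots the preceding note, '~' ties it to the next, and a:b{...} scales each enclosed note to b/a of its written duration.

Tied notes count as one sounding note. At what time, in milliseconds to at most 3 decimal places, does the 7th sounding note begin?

note 7 onset = 15b = 10465.116ms

1. 0.0ms @ 0 + 4186.047ms (6)
2. 4186.047ms @ 6 + 1046.512ms (3/2)
3. 5232.558ms @ 15/2 + 1046.512ms (3/2)
4. 6279.07ms @ 9 + 2093.023ms (3)
5. 8372.093ms @ 12 + 1569.767ms (9/4)
6. 9941.86ms @ 57/4 + 523.256ms (3/4)
7. 10465.116ms @ 15 + 1046.512ms (3/2)
8. 11511.628ms @ 33/2 + 1046.512ms (3/2)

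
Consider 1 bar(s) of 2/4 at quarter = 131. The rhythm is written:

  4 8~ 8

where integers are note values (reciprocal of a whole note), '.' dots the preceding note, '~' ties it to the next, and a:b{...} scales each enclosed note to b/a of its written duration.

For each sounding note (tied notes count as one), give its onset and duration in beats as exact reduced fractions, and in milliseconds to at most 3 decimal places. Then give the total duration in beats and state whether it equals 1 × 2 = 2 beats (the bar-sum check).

1) 0.0ms=0b +458.015ms=1b
2) 458.015ms=1b +458.015ms=1b
Σ=2b of 2 (131bpm 2/4) — PASS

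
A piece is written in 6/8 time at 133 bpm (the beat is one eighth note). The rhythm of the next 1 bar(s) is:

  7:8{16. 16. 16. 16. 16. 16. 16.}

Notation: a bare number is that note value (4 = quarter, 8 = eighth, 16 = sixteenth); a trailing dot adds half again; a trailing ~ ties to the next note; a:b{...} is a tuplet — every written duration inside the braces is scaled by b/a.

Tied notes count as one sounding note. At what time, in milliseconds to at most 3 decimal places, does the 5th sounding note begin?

note 5 onset = 24/7b = 1546.724ms

1. 0.0ms @ 0 + 386.681ms (6/7)
2. 386.681ms @ 6/7 + 386.681ms (6/7)
3. 773.362ms @ 12/7 + 386.681ms (6/7)
4. 1160.043ms @ 18/7 + 386.681ms (6/7)
5. 1546.724ms @ 24/7 + 386.681ms (6/7)
6. 1933.405ms @ 30/7 + 386.681ms (6/7)
7. 2320.086ms @ 36/7 + 386.681ms (6/7)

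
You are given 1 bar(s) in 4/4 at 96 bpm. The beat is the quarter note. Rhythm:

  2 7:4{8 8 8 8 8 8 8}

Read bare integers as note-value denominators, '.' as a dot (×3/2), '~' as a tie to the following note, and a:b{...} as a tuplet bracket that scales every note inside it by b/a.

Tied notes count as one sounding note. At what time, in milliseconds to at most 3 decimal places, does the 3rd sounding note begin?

1. 0.0ms @ 0 + 1250.0ms (2)
2. 1250.0ms @ 2 + 178.571ms (2/7)
3. 1428.571ms @ 16/7 + 178.571ms (2/7)
4. 1607.143ms @ 18/7 + 178.571ms (2/7)
5. 1785.714ms @ 20/7 + 178.571ms (2/7)
6. 1964.286ms @ 22/7 + 178.571ms (2/7)
7. 2142.857ms @ 24/7 + 178.571ms (2/7)
8. 2321.429ms @ 26/7 + 178.571ms (2/7)

note 3 onset = 16/7b = 1428.571ms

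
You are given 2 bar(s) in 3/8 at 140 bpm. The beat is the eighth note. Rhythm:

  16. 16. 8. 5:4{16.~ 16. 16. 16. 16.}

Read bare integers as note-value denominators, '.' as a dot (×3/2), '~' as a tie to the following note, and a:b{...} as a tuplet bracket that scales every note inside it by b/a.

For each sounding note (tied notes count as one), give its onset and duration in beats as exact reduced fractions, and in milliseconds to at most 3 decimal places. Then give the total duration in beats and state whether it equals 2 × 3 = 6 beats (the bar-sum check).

1) 0.0ms=0b +321.429ms=3/4b
2) 321.429ms=3/4b +321.429ms=3/4b
3) 642.857ms=3/2b +642.857ms=3/2b
4) 1285.714ms=3b +514.286ms=6/5b
5) 1800.0ms=21/5b +257.143ms=3/5b
6) 2057.143ms=24/5b +257.143ms=3/5b
7) 2314.286ms=27/5b +257.143ms=3/5b
Σ=6b of 6 (140bpm 3/8) — PASS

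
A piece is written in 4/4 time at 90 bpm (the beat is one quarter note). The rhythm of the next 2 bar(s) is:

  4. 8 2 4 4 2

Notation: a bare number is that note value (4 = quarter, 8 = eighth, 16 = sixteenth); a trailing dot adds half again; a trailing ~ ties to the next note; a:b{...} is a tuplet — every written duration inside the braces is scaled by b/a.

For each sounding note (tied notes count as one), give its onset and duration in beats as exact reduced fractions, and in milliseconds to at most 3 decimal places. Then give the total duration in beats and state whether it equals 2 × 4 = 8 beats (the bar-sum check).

1) 0.0ms=0b +1000.0ms=3/2b
2) 1000.0ms=3/2b +333.333ms=1/2b
3) 1333.333ms=2b +1333.333ms=2b
4) 2666.667ms=4b +666.667ms=1b
5) 3333.333ms=5b +666.667ms=1b
6) 4000.0ms=6b +1333.333ms=2b
Σ=8b of 8 (90bpm 4/4) — PASS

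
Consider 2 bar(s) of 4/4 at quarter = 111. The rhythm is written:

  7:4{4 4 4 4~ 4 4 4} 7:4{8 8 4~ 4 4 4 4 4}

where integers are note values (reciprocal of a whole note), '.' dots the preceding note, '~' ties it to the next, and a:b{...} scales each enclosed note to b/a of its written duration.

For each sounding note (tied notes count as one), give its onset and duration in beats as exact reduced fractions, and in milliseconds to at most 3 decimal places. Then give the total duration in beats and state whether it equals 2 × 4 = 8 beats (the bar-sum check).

1) 0.0ms=0b +308.88ms=4/7b
2) 308.88ms=4/7b +308.88ms=4/7b
3) 617.761ms=8/7b +308.88ms=4/7b
4) 926.641ms=12/7b +617.761ms=8/7b
5) 1544.402ms=20/7b +308.88ms=4/7b
6) 1853.282ms=24/7b +308.88ms=4/7b
7) 2162.162ms=4b +154.44ms=2/7b
8) 2316.602ms=30/7b +154.44ms=2/7b
9) 2471.042ms=32/7b +617.761ms=8/7b
10) 3088.803ms=40/7b +308.88ms=4/7b
11) 3397.683ms=44/7b +308.88ms=4/7b
12) 3706.564ms=48/7b +308.88ms=4/7b
13) 4015.444ms=52/7b +308.88ms=4/7b
Σ=8b of 8 (111bpm 4/4) — PASS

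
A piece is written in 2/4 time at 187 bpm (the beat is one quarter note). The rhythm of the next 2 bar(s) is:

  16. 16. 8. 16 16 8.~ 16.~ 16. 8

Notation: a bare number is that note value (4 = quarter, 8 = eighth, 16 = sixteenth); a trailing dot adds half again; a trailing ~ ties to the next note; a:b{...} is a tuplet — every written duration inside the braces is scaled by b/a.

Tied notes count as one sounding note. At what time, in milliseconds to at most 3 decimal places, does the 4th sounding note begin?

1. 0.0ms @ 0 + 120.321ms (3/8)
2. 120.321ms @ 3/8 + 120.321ms (3/8)
3. 240.642ms @ 3/4 + 240.642ms (3/4)
4. 481.283ms @ 3/2 + 80.214ms (1/4)
5. 561.497ms @ 7/4 + 80.214ms (1/4)
6. 641.711ms @ 2 + 481.283ms (3/2)
7. 1122.995ms @ 7/2 + 160.428ms (1/2)

note 4 onset = 3/2b = 481.283ms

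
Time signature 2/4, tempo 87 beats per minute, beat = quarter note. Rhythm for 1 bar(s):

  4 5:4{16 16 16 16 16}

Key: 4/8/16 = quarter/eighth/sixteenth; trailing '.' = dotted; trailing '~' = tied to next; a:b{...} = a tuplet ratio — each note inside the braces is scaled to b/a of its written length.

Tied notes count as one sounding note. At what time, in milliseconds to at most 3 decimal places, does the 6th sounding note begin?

1. 0.0ms @ 0 + 689.655ms (1)
2. 689.655ms @ 1 + 137.931ms (1/5)
3. 827.586ms @ 6/5 + 137.931ms (1/5)
4. 965.517ms @ 7/5 + 137.931ms (1/5)
5. 1103.448ms @ 8/5 + 137.931ms (1/5)
6. 1241.379ms @ 9/5 + 137.931ms (1/5)

note 6 onset = 9/5b = 1241.379ms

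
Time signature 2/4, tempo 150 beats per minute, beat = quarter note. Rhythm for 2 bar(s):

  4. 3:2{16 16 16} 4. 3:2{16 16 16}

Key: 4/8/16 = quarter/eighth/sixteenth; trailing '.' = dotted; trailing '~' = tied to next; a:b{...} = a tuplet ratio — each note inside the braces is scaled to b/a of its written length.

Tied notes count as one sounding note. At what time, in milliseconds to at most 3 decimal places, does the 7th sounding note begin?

note 7 onset = 11/3b = 1466.667ms

1. 0.0ms @ 0 + 600.0ms (3/2)
2. 600.0ms @ 3/2 + 66.667ms (1/6)
3. 666.667ms @ 5/3 + 66.667ms (1/6)
4. 733.333ms @ 11/6 + 66.667ms (1/6)
5. 800.0ms @ 2 + 600.0ms (3/2)
6. 1400.0ms @ 7/2 + 66.667ms (1/6)
7. 1466.667ms @ 11/3 + 66.667ms (1/6)
8. 1533.333ms @ 23/6 + 66.667ms (1/6)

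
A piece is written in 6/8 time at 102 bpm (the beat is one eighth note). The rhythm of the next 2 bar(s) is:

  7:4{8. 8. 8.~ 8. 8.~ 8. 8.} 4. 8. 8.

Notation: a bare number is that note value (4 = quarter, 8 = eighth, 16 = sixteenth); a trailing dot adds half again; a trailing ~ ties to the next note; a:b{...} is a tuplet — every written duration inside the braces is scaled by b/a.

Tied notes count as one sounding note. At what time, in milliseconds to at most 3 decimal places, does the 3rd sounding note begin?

note 3 onset = 12/7b = 1008.403ms

1. 0.0ms @ 0 + 504.202ms (6/7)
2. 504.202ms @ 6/7 + 504.202ms (6/7)
3. 1008.403ms @ 12/7 + 1008.403ms (12/7)
4. 2016.807ms @ 24/7 + 1008.403ms (12/7)
5. 3025.21ms @ 36/7 + 504.202ms (6/7)
6. 3529.412ms @ 6 + 1764.706ms (3)
7. 5294.118ms @ 9 + 882.353ms (3/2)
8. 6176.471ms @ 21/2 + 882.353ms (3/2)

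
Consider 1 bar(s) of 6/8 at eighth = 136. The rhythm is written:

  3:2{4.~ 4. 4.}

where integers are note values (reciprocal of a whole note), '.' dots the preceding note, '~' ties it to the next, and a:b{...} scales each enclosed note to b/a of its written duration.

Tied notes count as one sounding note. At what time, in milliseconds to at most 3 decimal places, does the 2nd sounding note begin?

1. 0.0ms @ 0 + 1764.706ms (4)
2. 1764.706ms @ 4 + 882.353ms (2)

note 2 onset = 4b = 1764.706ms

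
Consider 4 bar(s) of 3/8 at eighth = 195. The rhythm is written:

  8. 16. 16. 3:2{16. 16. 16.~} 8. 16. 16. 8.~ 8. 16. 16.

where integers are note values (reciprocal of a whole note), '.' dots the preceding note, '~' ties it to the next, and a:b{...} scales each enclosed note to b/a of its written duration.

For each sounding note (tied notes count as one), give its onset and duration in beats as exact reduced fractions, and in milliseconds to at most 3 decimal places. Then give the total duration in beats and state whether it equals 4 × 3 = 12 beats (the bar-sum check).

1) 0.0ms=0b +461.538ms=3/2b
2) 461.538ms=3/2b +230.769ms=3/4b
3) 692.308ms=9/4b +230.769ms=3/4b
4) 923.077ms=3b +153.846ms=1/2b
5) 1076.923ms=7/2b +153.846ms=1/2b
6) 1230.769ms=4b +615.385ms=2b
7) 1846.154ms=6b +230.769ms=3/4b
8) 2076.923ms=27/4b +230.769ms=3/4b
9) 2307.692ms=15/2b +923.077ms=3b
10) 3230.769ms=21/2b +230.769ms=3/4b
11) 3461.538ms=45/4b +230.769ms=3/4b
Σ=12b of 12 (195bpm 3/8) — PASS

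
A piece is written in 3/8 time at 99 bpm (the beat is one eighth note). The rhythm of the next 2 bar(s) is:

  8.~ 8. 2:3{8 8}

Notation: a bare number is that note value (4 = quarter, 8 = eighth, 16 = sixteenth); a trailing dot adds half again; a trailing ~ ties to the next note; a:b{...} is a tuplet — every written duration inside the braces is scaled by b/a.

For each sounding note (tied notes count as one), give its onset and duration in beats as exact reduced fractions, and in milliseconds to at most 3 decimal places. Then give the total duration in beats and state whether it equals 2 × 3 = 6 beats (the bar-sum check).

1) 0.0ms=0b +1818.182ms=3b
2) 1818.182ms=3b +909.091ms=3/2b
3) 2727.273ms=9/2b +909.091ms=3/2b
Σ=6b of 6 (99bpm 3/8) — PASS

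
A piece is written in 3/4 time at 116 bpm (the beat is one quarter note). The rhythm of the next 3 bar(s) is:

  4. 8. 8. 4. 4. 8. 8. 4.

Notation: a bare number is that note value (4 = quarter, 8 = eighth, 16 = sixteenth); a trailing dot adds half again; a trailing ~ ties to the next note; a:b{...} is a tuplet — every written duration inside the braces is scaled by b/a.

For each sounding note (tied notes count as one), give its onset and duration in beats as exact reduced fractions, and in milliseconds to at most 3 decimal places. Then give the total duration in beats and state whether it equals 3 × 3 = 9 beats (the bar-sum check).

1) 0.0ms=0b +775.862ms=3/2b
2) 775.862ms=3/2b +387.931ms=3/4b
3) 1163.793ms=9/4b +387.931ms=3/4b
4) 1551.724ms=3b +775.862ms=3/2b
5) 2327.586ms=9/2b +775.862ms=3/2b
6) 3103.448ms=6b +387.931ms=3/4b
7) 3491.379ms=27/4b +387.931ms=3/4b
8) 3879.31ms=15/2b +775.862ms=3/2b
Σ=9b of 9 (116bpm 3/4) — PASS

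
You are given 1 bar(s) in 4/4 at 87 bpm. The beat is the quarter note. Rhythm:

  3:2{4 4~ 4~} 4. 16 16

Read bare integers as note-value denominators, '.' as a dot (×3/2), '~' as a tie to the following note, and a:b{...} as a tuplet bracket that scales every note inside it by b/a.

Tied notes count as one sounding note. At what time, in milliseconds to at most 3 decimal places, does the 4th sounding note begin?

note 4 onset = 15/4b = 2586.207ms

1. 0.0ms @ 0 + 459.77ms (2/3)
2. 459.77ms @ 2/3 + 1954.023ms (17/6)
3. 2413.793ms @ 7/2 + 172.414ms (1/4)
4. 2586.207ms @ 15/4 + 172.414ms (1/4)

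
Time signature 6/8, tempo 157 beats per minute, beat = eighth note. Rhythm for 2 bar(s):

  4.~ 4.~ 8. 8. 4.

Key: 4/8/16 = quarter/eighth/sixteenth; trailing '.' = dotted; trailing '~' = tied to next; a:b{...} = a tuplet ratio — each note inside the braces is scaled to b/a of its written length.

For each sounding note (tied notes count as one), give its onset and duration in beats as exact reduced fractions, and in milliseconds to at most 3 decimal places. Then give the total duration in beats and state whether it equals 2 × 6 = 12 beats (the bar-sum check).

1) 0.0ms=0b +2866.242ms=15/2b
2) 2866.242ms=15/2b +573.248ms=3/2b
3) 3439.49ms=9b +1146.497ms=3b
Σ=12b of 12 (157bpm 6/8) — PASS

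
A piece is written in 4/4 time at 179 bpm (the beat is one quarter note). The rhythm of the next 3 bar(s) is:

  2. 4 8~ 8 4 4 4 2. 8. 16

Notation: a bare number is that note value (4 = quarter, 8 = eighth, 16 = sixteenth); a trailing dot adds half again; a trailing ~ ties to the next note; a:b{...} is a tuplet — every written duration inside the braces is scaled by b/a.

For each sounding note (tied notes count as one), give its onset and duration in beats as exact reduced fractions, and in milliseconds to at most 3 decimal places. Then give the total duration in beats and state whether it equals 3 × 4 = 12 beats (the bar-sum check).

1) 0.0ms=0b +1005.587ms=3b
2) 1005.587ms=3b +335.196ms=1b
3) 1340.782ms=4b +335.196ms=1b
4) 1675.978ms=5b +335.196ms=1b
5) 2011.173ms=6b +335.196ms=1b
6) 2346.369ms=7b +335.196ms=1b
7) 2681.564ms=8b +1005.587ms=3b
8) 3687.151ms=11b +251.397ms=3/4b
9) 3938.547ms=47/4b +83.799ms=1/4b
Σ=12b of 12 (179bpm 4/4) — PASS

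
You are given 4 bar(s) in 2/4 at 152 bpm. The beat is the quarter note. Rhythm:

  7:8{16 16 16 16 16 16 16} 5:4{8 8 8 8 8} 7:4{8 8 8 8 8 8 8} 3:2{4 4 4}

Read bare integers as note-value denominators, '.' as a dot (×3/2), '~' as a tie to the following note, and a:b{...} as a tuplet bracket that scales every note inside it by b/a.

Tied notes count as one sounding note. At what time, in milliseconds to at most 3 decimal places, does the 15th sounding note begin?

1. 0.0ms @ 0 + 112.782ms (2/7)
2. 112.782ms @ 2/7 + 112.782ms (2/7)
3. 225.564ms @ 4/7 + 112.782ms (2/7)
4. 338.346ms @ 6/7 + 112.782ms (2/7)
5. 451.128ms @ 8/7 + 112.782ms (2/7)
6. 563.91ms @ 10/7 + 112.782ms (2/7)
7. 676.692ms @ 12/7 + 112.782ms (2/7)
8. 789.474ms @ 2 + 157.895ms (2/5)
9. 947.368ms @ 12/5 + 157.895ms (2/5)
10. 1105.263ms @ 14/5 + 157.895ms (2/5)
11. 1263.158ms @ 16/5 + 157.895ms (2/5)
12. 1421.053ms @ 18/5 + 157.895ms (2/5)
13. 1578.947ms @ 4 + 112.782ms (2/7)
14. 1691.729ms @ 30/7 + 112.782ms (2/7)
15. 1804.511ms @ 32/7 + 112.782ms (2/7)
16. 1917.293ms @ 34/7 + 112.782ms (2/7)
17. 2030.075ms @ 36/7 + 112.782ms (2/7)
18. 2142.857ms @ 38/7 + 112.782ms (2/7)
19. 2255.639ms @ 40/7 + 112.782ms (2/7)
20. 2368.421ms @ 6 + 263.158ms (2/3)
21. 2631.579ms @ 20/3 + 263.158ms (2/3)
22. 2894.737ms @ 22/3 + 263.158ms (2/3)

note 15 onset = 32/7b = 1804.511ms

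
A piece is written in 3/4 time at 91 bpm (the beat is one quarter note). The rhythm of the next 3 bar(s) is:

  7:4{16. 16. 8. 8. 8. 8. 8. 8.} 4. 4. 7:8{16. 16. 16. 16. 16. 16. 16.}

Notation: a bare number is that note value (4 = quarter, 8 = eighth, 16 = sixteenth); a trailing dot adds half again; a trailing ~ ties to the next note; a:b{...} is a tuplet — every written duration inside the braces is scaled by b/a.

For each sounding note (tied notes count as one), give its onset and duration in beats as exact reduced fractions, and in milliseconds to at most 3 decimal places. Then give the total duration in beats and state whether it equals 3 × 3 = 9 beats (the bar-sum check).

1) 0.0ms=0b +141.287ms=3/14b
2) 141.287ms=3/14b +141.287ms=3/14b
3) 282.575ms=3/7b +282.575ms=3/7b
4) 565.149ms=6/7b +282.575ms=3/7b
5) 847.724ms=9/7b +282.575ms=3/7b
6) 1130.298ms=12/7b +282.575ms=3/7b
7) 1412.873ms=15/7b +282.575ms=3/7b
8) 1695.447ms=18/7b +282.575ms=3/7b
9) 1978.022ms=3b +989.011ms=3/2b
10) 2967.033ms=9/2b +989.011ms=3/2b
11) 3956.044ms=6b +282.575ms=3/7b
12) 4238.619ms=45/7b +282.575ms=3/7b
13) 4521.193ms=48/7b +282.575ms=3/7b
14) 4803.768ms=51/7b +282.575ms=3/7b
15) 5086.342ms=54/7b +282.575ms=3/7b
16) 5368.917ms=57/7b +282.575ms=3/7b
17) 5651.491ms=60/7b +282.575ms=3/7b
Σ=9b of 9 (91bpm 3/4) — PASS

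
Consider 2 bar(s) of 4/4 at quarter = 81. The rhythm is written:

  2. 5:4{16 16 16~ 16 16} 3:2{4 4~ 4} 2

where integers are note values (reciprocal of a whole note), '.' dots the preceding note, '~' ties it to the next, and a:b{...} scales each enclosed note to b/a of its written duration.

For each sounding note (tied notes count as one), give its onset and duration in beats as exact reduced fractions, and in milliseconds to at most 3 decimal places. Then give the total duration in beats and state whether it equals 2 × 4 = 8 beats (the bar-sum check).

1) 0.0ms=0b +2222.222ms=3b
2) 2222.222ms=3b +148.148ms=1/5b
3) 2370.37ms=16/5b +148.148ms=1/5b
4) 2518.519ms=17/5b +296.296ms=2/5b
5) 2814.815ms=19/5b +148.148ms=1/5b
6) 2962.963ms=4b +493.827ms=2/3b
7) 3456.79ms=14/3b +987.654ms=4/3b
8) 4444.444ms=6b +1481.481ms=2b
Σ=8b of 8 (81bpm 4/4) — PASS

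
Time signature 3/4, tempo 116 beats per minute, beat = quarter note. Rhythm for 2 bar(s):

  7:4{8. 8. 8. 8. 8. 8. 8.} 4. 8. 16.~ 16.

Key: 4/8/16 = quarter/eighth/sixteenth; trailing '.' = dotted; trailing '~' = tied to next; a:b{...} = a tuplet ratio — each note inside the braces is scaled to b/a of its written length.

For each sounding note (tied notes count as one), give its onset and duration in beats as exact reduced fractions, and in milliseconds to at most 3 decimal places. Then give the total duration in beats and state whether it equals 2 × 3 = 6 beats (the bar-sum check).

1) 0.0ms=0b +221.675ms=3/7b
2) 221.675ms=3/7b +221.675ms=3/7b
3) 443.35ms=6/7b +221.675ms=3/7b
4) 665.025ms=9/7b +221.675ms=3/7b
5) 886.7ms=12/7b +221.675ms=3/7b
6) 1108.374ms=15/7b +221.675ms=3/7b
7) 1330.049ms=18/7b +221.675ms=3/7b
8) 1551.724ms=3b +775.862ms=3/2b
9) 2327.586ms=9/2b +387.931ms=3/4b
10) 2715.517ms=21/4b +387.931ms=3/4b
Σ=6b of 6 (116bpm 3/4) — PASS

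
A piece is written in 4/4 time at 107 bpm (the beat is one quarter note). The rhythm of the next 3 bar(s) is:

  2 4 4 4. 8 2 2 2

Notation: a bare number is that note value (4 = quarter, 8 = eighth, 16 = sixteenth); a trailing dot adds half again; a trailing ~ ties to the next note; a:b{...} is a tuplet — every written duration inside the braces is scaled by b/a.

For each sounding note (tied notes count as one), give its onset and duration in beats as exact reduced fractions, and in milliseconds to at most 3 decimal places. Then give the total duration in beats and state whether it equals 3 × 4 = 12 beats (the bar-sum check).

1) 0.0ms=0b +1121.495ms=2b
2) 1121.495ms=2b +560.748ms=1b
3) 1682.243ms=3b +560.748ms=1b
4) 2242.991ms=4b +841.121ms=3/2b
5) 3084.112ms=11/2b +280.374ms=1/2b
6) 3364.486ms=6b +1121.495ms=2b
7) 4485.981ms=8b +1121.495ms=2b
8) 5607.477ms=10b +1121.495ms=2b
Σ=12b of 12 (107bpm 4/4) — PASS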